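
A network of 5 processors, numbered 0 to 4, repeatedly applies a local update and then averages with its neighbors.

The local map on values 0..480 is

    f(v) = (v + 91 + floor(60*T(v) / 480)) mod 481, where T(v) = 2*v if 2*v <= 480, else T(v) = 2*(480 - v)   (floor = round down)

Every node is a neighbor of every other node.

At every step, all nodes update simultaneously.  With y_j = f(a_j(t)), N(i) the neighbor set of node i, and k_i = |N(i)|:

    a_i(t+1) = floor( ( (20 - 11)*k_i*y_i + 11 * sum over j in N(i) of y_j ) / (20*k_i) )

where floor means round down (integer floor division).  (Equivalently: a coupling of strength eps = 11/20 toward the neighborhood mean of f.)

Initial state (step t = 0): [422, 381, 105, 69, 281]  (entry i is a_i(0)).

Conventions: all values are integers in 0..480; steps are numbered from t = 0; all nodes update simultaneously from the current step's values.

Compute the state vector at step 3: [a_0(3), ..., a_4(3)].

Simulating step by step:
t=0: [422, 381, 105, 69, 281]
t=1: [135, 125, 190, 176, 252]
t=2: [293, 289, 314, 309, 337]
t=3: [437, 437, 442, 441, 448]

Answer: [437, 437, 442, 441, 448]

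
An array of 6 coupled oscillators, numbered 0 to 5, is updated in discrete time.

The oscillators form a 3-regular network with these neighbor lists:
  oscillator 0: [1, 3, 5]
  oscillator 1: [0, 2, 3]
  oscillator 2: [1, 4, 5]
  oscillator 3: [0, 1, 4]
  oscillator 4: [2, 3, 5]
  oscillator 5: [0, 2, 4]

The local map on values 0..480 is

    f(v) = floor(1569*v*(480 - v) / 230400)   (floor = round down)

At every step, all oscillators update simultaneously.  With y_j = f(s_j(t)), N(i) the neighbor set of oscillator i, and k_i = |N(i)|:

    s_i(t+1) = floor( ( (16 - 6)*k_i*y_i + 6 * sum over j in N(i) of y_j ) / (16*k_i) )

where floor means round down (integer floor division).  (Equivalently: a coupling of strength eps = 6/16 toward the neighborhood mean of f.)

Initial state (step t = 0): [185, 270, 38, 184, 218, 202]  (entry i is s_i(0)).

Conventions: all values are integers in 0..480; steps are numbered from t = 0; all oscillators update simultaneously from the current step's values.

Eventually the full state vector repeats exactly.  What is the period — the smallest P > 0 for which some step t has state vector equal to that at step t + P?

Answer: 2
Key observation: The state at step 13, [392, 392, 392, 392, 392, 392], reappears at step 15 — and no state repeats earlier — so the cycle the system enters has period 2.

Derivation:
t=0: [185, 270, 38, 184, 218, 202]
t=1: [374, 348, 215, 374, 350, 347]
t=2: [280, 310, 358, 279, 314, 316]
t=3: [374, 356, 318, 374, 350, 349]
t=4: [278, 298, 333, 277, 309, 310]
t=5: [377, 367, 343, 377, 358, 358]
t=6: [270, 282, 309, 270, 295, 295]
t=7: [383, 378, 364, 383, 371, 371]
t=8: [256, 262, 280, 256, 273, 273]
t=9: [389, 387, 382, 389, 384, 384]
t=10: [242, 245, 252, 242, 250, 250]
t=11: [391, 391, 391, 391, 391, 391]
t=12: [236, 236, 236, 236, 236, 236]
t=13: [392, 392, 392, 392, 392, 392]
t=14: [234, 234, 234, 234, 234, 234]
t=15: [392, 392, 392, 392, 392, 392]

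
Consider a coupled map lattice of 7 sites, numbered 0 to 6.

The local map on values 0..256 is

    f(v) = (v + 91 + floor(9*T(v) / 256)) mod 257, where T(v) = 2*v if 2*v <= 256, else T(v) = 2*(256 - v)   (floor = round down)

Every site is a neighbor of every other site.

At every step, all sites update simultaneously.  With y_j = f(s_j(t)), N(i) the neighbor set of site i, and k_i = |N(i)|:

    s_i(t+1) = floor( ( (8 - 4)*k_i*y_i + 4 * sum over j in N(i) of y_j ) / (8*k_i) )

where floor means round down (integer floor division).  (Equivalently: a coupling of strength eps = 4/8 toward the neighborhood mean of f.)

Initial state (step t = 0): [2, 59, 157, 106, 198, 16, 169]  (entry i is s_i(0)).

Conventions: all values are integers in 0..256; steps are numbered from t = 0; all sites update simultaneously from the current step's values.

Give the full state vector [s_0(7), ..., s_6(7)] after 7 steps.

Answer: [176, 176, 206, 177, 176, 176, 176]

Derivation:
t=0: [2, 59, 157, 106, 198, 16, 169]
t=1: [110, 135, 177, 156, 86, 116, 75]
t=2: [193, 204, 113, 212, 183, 196, 178]
t=3: [46, 50, 121, 54, 42, 47, 40]
t=4: [146, 148, 180, 150, 144, 147, 143]
t=5: [225, 226, 131, 227, 224, 225, 224]
t=6: [75, 75, 145, 76, 74, 75, 74]
t=7: [176, 176, 206, 177, 176, 176, 176]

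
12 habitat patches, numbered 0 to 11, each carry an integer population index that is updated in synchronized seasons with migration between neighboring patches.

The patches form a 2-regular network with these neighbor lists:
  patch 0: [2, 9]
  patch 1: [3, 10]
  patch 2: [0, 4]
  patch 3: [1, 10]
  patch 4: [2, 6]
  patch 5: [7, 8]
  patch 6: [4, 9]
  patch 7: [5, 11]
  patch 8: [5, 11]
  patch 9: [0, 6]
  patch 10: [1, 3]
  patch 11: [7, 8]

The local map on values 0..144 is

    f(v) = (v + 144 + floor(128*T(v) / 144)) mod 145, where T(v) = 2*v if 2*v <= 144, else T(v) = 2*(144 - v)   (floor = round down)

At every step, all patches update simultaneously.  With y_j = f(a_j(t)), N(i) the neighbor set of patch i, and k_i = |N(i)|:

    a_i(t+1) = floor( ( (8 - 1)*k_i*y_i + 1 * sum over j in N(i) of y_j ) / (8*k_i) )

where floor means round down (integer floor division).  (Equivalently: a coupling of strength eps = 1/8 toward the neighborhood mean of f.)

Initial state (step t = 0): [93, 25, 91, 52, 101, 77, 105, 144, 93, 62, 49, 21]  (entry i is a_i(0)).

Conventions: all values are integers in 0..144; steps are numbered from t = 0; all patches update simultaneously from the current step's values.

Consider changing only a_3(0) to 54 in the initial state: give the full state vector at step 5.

Simulating step by step:
t=0: [93, 25, 91, 54, 101, 77, 105, 144, 93, 62, 49, 21]
t=1: [36, 68, 38, 16, 31, 55, 28, 131, 39, 26, 122, 61]
t=2: [97, 40, 102, 41, 85, 12, 76, 8, 95, 73, 18, 27]
t=3: [34, 106, 31, 107, 42, 31, 49, 25, 38, 51, 56, 68]
t=4: [95, 25, 87, 25, 114, 85, 134, 67, 98, 136, 11, 47]
t=5: [34, 65, 40, 65, 21, 42, 5, 45, 39, 6, 33, 117]

Answer: [34, 65, 40, 65, 21, 42, 5, 45, 39, 6, 33, 117]
Key observation: This trace re-runs the system from the modified initial state.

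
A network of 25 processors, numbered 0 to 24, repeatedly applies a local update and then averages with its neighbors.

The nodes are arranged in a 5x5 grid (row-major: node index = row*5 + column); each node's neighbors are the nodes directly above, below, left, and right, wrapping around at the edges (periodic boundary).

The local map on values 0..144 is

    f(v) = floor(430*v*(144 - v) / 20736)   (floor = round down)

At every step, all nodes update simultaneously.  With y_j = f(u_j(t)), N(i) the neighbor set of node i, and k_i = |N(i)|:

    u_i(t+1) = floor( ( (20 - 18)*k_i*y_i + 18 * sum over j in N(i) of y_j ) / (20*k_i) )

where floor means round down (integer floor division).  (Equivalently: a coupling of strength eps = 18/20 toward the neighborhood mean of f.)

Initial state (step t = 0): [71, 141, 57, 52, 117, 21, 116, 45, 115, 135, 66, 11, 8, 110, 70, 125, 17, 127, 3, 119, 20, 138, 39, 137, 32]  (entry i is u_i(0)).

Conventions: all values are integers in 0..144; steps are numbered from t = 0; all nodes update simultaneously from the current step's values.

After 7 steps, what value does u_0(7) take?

Answer: u_0(7) = 91

Derivation:
t=0: [71, 141, 57, 52, 117, 21, 116, 45, 115, 135, 66, 11, 8, 110, 70, 125, 17, 127, 3, 119, 20, 138, 39, 137, 32]
t=1: [50, 66, 73, 67, 75, 73, 47, 67, 72, 68, 64, 56, 56, 54, 71, 63, 35, 39, 46, 59, 60, 43, 49, 61, 51]
t=2: [105, 97, 103, 106, 102, 101, 104, 102, 104, 107, 105, 95, 98, 102, 104, 98, 93, 91, 97, 100, 98, 95, 96, 98, 103]
t=3: [90, 88, 89, 87, 84, 84, 91, 88, 85, 86, 90, 90, 93, 89, 86, 91, 96, 95, 93, 90, 90, 95, 94, 90, 90]
t=4: [102, 99, 100, 102, 101, 101, 101, 100, 102, 103, 101, 98, 99, 100, 101, 98, 97, 96, 99, 100, 99, 98, 98, 99, 100]
t=5: [90, 90, 91, 90, 88, 88, 91, 90, 89, 89, 91, 91, 92, 90, 89, 91, 93, 92, 92, 91, 91, 92, 92, 91, 91]
t=6: [100, 99, 99, 100, 100, 100, 100, 100, 100, 101, 100, 99, 99, 100, 100, 99, 99, 98, 99, 100, 99, 99, 99, 99, 100]
t=7: [91, 91, 91, 91, 90, 90, 91, 91, 90, 90, 91, 91, 91, 91, 90, 91, 92, 92, 91, 91, 91, 92, 92, 91, 91]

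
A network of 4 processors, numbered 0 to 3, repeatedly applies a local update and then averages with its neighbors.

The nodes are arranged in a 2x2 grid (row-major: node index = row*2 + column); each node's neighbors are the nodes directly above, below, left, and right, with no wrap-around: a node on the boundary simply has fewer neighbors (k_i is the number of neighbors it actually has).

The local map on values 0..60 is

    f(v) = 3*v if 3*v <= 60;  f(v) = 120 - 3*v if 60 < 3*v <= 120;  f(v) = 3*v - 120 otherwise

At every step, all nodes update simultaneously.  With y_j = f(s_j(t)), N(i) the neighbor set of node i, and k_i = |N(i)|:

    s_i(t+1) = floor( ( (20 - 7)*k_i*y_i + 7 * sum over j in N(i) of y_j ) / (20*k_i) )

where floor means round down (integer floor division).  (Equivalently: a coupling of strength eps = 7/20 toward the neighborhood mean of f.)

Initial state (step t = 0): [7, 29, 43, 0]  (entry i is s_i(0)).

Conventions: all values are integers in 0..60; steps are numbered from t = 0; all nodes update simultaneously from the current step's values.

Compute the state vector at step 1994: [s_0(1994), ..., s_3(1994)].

Simulating step by step:
t=0: [7, 29, 43, 0]
t=1: [21, 25, 9, 7]
t=2: [49, 42, 31, 26]
t=3: [23, 15, 29, 33]
t=4: [46, 41, 34, 27]
t=5: [15, 11, 21, 29]
t=6: [45, 35, 50, 37]
t=7: [17, 13, 23, 13]
t=8: [48, 41, 48, 41]
t=9: [20, 6, 20, 6]
t=10: [52, 25, 52, 25]
t=11: [37, 43, 37, 43]
t=12: [9, 9, 9, 9]
t=13: [27, 27, 27, 27]
t=14: [39, 39, 39, 39]
t=15: [3, 3, 3, 3]
t=16: [9, 9, 9, 9]

Answer: [39, 39, 39, 39]
Key observation: The state at step 12, [9, 9, 9, 9], reappears at step 16: the system is in a cycle of period 4 from step 12 on.  Therefore the state at step 1994 equals the state at step 12 + ((1994 - 12) mod 4) = 14, which is [39, 39, 39, 39].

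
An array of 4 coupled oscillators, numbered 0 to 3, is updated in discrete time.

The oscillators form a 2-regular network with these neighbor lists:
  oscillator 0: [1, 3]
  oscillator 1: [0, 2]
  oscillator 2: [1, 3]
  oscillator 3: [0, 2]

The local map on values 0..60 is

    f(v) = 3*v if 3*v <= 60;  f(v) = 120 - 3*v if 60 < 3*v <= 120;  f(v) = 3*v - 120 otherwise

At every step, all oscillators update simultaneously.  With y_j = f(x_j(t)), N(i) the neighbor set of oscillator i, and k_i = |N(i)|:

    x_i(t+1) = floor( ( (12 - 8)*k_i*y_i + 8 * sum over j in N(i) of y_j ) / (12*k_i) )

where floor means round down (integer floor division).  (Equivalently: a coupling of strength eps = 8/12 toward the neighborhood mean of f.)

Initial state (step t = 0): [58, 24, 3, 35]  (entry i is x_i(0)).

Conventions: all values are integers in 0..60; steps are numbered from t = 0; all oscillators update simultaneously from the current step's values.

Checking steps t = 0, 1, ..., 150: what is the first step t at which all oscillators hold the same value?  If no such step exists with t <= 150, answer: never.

Simulating step by step:
t=0: [58, 24, 3, 35]  (not all equal)
t=1: [39, 37, 24, 26]  (not all equal)
t=2: [18, 20, 33, 31]  (not all equal)
t=3: [47, 45, 36, 34]  (not all equal)
t=4: [18, 16, 15, 17]  (not all equal)
t=5: [51, 49, 48, 50]  (not all equal)
t=6: [30, 28, 27, 29]  (not all equal)
t=7: [33, 35, 36, 34]  (not all equal)
t=8: [18, 16, 15, 17]  (not all equal)

Answer: never
Key observation: The state at step 4 reappears at step 8 — the system is in a cycle of period 4 from step 4 on.  No step 0..8 is synchronized, and the cycle repeats forever, so no step up to 150 (or ever) has all oscillators equal.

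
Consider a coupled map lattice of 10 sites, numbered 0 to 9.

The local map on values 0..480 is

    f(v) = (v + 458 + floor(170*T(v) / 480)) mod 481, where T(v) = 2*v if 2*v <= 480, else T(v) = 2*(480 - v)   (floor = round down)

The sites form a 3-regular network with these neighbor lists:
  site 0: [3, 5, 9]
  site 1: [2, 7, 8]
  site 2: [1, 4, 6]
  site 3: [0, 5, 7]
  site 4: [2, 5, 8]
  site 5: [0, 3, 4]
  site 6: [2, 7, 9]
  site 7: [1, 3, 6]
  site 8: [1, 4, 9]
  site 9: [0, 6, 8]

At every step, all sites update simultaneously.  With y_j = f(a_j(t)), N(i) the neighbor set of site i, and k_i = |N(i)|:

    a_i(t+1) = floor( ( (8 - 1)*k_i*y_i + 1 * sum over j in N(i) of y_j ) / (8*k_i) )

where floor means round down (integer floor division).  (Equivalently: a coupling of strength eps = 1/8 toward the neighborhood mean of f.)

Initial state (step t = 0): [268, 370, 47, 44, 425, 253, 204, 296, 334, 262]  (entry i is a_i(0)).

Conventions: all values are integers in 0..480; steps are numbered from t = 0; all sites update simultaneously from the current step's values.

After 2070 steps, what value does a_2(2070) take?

Answer: a_2(2070) = 447
Key observation: The state at step 8, [447, 447, 447, 447, 447, 447, 447, 447, 447, 447], reappears at step 9: the system is in a cycle of period 1 from step 8 on.  Therefore the state at step 2070 equals the state at step 8 + ((2070 - 8) mod 1) = 8, which is [447, 447, 447, 447, 447, 447, 447, 447, 447, 447].

Derivation:
t=0: [268, 370, 47, 44, 425, 253, 204, 296, 334, 262]
t=1: [380, 407, 99, 95, 420, 378, 319, 386, 414, 391]
t=2: [415, 422, 181, 175, 426, 415, 400, 416, 436, 430]
t=3: [431, 433, 305, 295, 434, 431, 427, 431, 443, 441]
t=4: [440, 441, 409, 407, 441, 440, 439, 440, 445, 444]
t=5: [444, 444, 437, 436, 444, 444, 444, 444, 445, 445]
t=6: [445, 445, 444, 444, 445, 445, 445, 445, 446, 446]
t=7: [446, 446, 446, 446, 446, 446, 446, 446, 446, 446]
t=8: [447, 447, 447, 447, 447, 447, 447, 447, 447, 447]
t=9: [447, 447, 447, 447, 447, 447, 447, 447, 447, 447]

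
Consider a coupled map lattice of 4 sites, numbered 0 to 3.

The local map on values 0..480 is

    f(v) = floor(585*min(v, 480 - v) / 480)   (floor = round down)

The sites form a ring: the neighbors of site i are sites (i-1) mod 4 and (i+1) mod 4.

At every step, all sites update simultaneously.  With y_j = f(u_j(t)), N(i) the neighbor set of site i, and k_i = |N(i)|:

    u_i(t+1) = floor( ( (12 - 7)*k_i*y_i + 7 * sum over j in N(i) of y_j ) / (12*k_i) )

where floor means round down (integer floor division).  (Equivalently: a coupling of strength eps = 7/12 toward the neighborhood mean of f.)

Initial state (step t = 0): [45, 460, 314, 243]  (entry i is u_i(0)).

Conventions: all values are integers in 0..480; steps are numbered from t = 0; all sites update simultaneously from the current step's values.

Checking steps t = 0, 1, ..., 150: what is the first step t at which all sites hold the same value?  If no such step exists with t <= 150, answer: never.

Answer: 12
Key observation: Synchronization is absorbing here: once all sites are equal they stay equal, and step 12 is the first all-equal step.

Derivation:
t=0: [45, 460, 314, 243]  (not all equal)
t=1: [113, 84, 175, 194]  (not all equal)
t=2: [155, 144, 187, 200]  (not all equal)
t=3: [200, 193, 216, 222]  (not all equal)
t=4: [248, 245, 256, 260]  (not all equal)
t=5: [279, 281, 275, 273]  (not all equal)
t=6: [245, 244, 247, 248]  (not all equal)
t=7: [285, 285, 283, 283]  (not all equal)
t=8: [237, 237, 239, 239]  (not all equal)
t=9: [288, 288, 290, 290]  (not all equal)
t=10: [233, 233, 231, 231]  (not all equal)
t=11: [282, 282, 281, 281]  (not all equal)
t=12: [241, 241, 241, 241]  (all equal)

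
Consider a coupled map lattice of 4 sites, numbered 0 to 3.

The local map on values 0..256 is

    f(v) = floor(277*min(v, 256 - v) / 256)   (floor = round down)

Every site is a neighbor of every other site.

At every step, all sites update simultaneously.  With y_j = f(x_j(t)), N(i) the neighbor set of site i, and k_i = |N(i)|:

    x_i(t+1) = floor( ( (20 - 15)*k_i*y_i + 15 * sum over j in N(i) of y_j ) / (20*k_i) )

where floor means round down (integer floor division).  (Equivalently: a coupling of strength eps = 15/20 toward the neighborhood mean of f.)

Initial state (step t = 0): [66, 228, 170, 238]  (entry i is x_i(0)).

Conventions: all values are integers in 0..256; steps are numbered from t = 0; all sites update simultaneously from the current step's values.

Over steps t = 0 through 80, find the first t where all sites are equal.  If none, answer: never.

Answer: 1
Key observation: Synchronization is absorbing here: once all sites are equal they stay equal, and step 1 is the first all-equal step.

Derivation:
t=0: [66, 228, 170, 238]  (not all equal)
t=1: [53, 53, 53, 53]  (all equal)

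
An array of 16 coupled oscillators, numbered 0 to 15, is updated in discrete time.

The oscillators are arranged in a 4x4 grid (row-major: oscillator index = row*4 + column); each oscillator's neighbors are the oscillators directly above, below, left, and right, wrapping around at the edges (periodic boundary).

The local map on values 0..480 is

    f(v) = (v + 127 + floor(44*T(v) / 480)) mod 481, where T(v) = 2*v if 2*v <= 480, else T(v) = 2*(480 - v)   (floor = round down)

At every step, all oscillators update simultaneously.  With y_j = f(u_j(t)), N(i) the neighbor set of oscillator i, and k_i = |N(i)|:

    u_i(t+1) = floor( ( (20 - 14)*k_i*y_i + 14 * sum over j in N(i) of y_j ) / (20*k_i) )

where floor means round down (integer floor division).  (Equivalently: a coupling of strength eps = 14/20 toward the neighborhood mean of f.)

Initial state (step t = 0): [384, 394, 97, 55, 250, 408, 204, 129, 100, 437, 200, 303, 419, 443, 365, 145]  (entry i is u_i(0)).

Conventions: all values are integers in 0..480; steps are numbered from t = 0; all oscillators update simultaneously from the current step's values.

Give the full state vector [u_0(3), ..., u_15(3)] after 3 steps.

Simulating step by step:
t=0: [384, 394, 97, 55, 250, 408, 204, 129, 100, 437, 200, 303, 419, 443, 365, 145]
t=1: [143, 95, 185, 208, 237, 183, 276, 335, 256, 161, 275, 345, 142, 72, 184, 222]
t=2: [318, 281, 347, 293, 309, 348, 330, 218, 308, 343, 327, 224, 319, 272, 345, 296]
t=3: [464, 298, 165, 369, 374, 167, 74, 345, 375, 165, 74, 346, 463, 297, 163, 370]

Answer: [464, 298, 165, 369, 374, 167, 74, 345, 375, 165, 74, 346, 463, 297, 163, 370]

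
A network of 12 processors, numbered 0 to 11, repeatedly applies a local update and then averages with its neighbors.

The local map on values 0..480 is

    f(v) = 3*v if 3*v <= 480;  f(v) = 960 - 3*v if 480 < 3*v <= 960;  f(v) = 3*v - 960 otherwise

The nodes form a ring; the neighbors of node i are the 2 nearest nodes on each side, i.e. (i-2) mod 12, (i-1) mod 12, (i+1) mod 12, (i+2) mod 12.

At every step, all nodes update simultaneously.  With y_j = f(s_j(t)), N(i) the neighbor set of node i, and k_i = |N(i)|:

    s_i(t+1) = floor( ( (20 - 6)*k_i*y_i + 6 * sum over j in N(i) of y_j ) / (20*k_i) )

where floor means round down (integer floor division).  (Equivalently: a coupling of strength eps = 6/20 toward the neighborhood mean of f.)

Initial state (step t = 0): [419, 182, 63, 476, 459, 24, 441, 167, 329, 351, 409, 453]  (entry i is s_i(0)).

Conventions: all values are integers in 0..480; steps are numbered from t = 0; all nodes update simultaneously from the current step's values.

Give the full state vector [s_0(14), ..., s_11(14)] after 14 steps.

Answer: [312, 161, 97, 188, 99, 211, 235, 143, 301, 317, 228, 151]

Derivation:
t=0: [419, 182, 63, 476, 459, 24, 441, 167, 329, 351, 409, 453]
t=1: [303, 391, 252, 409, 373, 178, 327, 362, 107, 151, 248, 359]
t=2: [91, 197, 194, 262, 180, 341, 92, 179, 285, 375, 221, 151]
t=3: [303, 354, 357, 214, 360, 141, 269, 341, 160, 211, 282, 399]
t=4: [78, 125, 122, 279, 159, 345, 188, 147, 385, 295, 161, 210]
t=5: [279, 341, 346, 183, 405, 160, 366, 364, 240, 160, 396, 318]
t=6: [114, 90, 118, 353, 261, 406, 179, 192, 241, 381, 223, 71]
t=7: [324, 264, 314, 148, 208, 261, 375, 351, 261, 212, 276, 230]
t=8: [52, 173, 84, 363, 295, 201, 174, 128, 177, 277, 151, 236]
t=9: [214, 367, 236, 174, 140, 326, 399, 370, 405, 204, 389, 264]
t=10: [280, 186, 275, 368, 364, 105, 229, 169, 249, 302, 226, 193]
t=11: [174, 339, 154, 174, 157, 295, 274, 381, 228, 137, 255, 331]
t=12: [362, 142, 428, 386, 413, 144, 171, 195, 262, 339, 223, 105]
t=13: [189, 370, 303, 248, 300, 399, 407, 345, 209, 126, 254, 288]
t=14: [312, 161, 97, 188, 99, 211, 235, 143, 301, 317, 228, 151]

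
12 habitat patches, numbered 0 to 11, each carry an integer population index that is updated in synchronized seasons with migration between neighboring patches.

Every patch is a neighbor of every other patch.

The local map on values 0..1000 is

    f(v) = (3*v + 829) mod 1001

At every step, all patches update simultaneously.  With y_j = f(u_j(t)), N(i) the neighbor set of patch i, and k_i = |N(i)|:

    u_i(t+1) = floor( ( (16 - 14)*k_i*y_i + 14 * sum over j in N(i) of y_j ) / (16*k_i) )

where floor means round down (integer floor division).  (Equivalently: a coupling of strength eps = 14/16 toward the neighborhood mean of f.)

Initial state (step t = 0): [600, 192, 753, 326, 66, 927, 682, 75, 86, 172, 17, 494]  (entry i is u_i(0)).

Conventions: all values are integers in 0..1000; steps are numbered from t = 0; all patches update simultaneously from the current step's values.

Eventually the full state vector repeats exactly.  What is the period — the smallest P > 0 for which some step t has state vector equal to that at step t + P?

Answer: 15
Key observation: The state at step 4, [212, 212, 212, 212, 212, 212, 212, 212, 212, 212, 212, 212], reappears at step 19 — and no state repeats earlier — so the cycle the system enters has period 15.

Derivation:
t=0: [600, 192, 753, 326, 66, 927, 682, 75, 86, 172, 17, 494]
t=1: [434, 424, 409, 442, 406, 433, 445, 408, 409, 421, 445, 419]
t=2: [102, 100, 98, 103, 98, 101, 103, 98, 98, 100, 103, 99]
t=3: [128, 128, 128, 129, 128, 128, 129, 128, 128, 128, 129, 128]
t=4: [212, 212, 212, 212, 212, 212, 212, 212, 212, 212, 212, 212]
t=5: [464, 464, 464, 464, 464, 464, 464, 464, 464, 464, 464, 464]
t=6: [219, 219, 219, 219, 219, 219, 219, 219, 219, 219, 219, 219]
t=7: [485, 485, 485, 485, 485, 485, 485, 485, 485, 485, 485, 485]
t=8: [282, 282, 282, 282, 282, 282, 282, 282, 282, 282, 282, 282]
t=9: [674, 674, 674, 674, 674, 674, 674, 674, 674, 674, 674, 674]
t=10: [849, 849, 849, 849, 849, 849, 849, 849, 849, 849, 849, 849]
t=11: [373, 373, 373, 373, 373, 373, 373, 373, 373, 373, 373, 373]
t=12: [947, 947, 947, 947, 947, 947, 947, 947, 947, 947, 947, 947]
t=13: [667, 667, 667, 667, 667, 667, 667, 667, 667, 667, 667, 667]
t=14: [828, 828, 828, 828, 828, 828, 828, 828, 828, 828, 828, 828]
t=15: [310, 310, 310, 310, 310, 310, 310, 310, 310, 310, 310, 310]
t=16: [758, 758, 758, 758, 758, 758, 758, 758, 758, 758, 758, 758]
t=17: [100, 100, 100, 100, 100, 100, 100, 100, 100, 100, 100, 100]
t=18: [128, 128, 128, 128, 128, 128, 128, 128, 128, 128, 128, 128]
t=19: [212, 212, 212, 212, 212, 212, 212, 212, 212, 212, 212, 212]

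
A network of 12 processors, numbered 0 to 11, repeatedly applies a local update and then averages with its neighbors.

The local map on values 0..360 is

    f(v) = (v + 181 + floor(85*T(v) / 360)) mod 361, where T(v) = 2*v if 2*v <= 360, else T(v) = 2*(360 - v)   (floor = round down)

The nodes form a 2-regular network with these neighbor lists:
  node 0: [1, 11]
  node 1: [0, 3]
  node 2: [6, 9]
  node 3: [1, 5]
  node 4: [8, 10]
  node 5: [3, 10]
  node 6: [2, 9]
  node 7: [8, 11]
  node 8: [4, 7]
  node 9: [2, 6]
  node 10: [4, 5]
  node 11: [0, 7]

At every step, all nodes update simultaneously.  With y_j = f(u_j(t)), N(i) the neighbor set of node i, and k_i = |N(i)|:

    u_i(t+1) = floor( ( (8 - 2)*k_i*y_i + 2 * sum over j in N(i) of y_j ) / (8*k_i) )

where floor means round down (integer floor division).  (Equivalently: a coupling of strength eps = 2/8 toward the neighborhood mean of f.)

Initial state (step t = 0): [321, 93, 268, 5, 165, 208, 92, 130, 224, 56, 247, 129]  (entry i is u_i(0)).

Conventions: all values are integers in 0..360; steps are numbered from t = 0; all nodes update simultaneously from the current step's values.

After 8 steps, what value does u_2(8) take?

Answer: u_2(8) = 32

Derivation:
t=0: [321, 93, 268, 5, 165, 208, 92, 130, 224, 56, 247, 129]
t=1: [160, 281, 170, 193, 75, 112, 286, 22, 90, 253, 110, 28]
t=2: [86, 121, 85, 128, 300, 312, 129, 226, 297, 118, 336, 200]
t=3: [287, 308, 274, 70, 150, 137, 89, 111, 141, 304, 163, 123]
t=4: [124, 167, 158, 234, 40, 58, 269, 261, 68, 168, 51, 61]
t=5: [43, 63, 63, 126, 246, 245, 113, 164, 256, 73, 255, 218]
t=6: [230, 235, 284, 52, 120, 105, 330, 74, 116, 293, 122, 116]
t=7: [141, 131, 142, 248, 356, 328, 158, 304, 344, 145, 356, 313]
t=8: [41, 27, 32, 111, 176, 159, 46, 153, 169, 34, 175, 138]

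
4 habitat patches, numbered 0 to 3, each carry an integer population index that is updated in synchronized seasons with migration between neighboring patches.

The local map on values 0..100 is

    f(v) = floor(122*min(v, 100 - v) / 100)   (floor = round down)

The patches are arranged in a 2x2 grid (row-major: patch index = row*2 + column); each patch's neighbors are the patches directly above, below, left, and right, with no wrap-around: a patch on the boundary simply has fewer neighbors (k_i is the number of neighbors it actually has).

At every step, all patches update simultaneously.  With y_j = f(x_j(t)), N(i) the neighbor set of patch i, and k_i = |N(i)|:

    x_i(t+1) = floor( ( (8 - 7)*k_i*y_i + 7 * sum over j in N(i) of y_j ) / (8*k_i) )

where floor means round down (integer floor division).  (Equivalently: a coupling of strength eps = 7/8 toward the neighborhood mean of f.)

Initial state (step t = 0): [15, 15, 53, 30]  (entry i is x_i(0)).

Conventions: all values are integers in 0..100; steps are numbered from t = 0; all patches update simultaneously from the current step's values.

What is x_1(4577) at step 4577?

Answer: x_1(4577) = 57
Key observation: The state at step 4, [52, 58, 58, 52], reappears at step 6: the system is in a cycle of period 2 from step 4 on.  Therefore the state at step 4577 equals the state at step 4 + ((4577 - 4) mod 2) = 5, which is [51, 57, 57, 51].

Derivation:
t=0: [15, 15, 53, 30]
t=1: [35, 25, 30, 37]
t=2: [34, 41, 42, 34]
t=3: [49, 42, 42, 49]
t=4: [52, 58, 58, 52]
t=5: [51, 57, 57, 51]
t=6: [52, 58, 58, 52]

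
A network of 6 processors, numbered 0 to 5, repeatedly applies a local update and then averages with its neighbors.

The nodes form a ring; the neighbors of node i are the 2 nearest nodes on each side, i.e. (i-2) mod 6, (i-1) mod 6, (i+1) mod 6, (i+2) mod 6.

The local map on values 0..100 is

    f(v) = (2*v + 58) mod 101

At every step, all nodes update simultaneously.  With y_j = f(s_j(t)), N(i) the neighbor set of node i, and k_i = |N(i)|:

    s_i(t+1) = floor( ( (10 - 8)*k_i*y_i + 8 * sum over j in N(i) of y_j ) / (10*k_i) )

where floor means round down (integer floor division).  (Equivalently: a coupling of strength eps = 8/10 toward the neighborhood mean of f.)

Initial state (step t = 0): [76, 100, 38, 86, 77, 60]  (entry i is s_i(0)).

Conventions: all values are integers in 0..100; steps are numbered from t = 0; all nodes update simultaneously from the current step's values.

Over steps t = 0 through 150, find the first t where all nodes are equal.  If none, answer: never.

Simulating step by step:
t=0: [76, 100, 38, 86, 77, 60]  (not all equal)
t=1: [36, 40, 27, 40, 31, 35]  (not all equal)
t=2: [24, 28, 26, 26, 24, 29]  (not all equal)
t=3: [9, 10, 8, 10, 8, 9]  (not all equal)
t=4: [75, 76, 76, 76, 75, 76]  (not all equal)
t=5: [7, 7, 7, 7, 7, 7]  (all equal)

Answer: 5
Key observation: Synchronization is absorbing here: once all nodes are equal they stay equal, and step 5 is the first all-equal step.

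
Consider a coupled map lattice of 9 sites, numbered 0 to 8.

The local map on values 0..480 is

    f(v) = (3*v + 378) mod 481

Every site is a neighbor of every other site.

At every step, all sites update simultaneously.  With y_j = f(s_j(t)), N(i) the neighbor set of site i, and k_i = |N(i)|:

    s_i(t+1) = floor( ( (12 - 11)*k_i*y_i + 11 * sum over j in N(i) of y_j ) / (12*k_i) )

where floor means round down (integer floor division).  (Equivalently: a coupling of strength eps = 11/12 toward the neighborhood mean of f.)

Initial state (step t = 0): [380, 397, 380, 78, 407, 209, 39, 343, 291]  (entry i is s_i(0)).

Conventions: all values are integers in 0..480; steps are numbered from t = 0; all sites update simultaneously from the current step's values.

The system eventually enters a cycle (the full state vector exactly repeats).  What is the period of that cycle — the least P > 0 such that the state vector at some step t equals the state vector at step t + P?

Answer: 18
Key observation: The state at step 2, [346, 346, 346, 346, 347, 346, 346, 347, 347], reappears at step 20 — and no state repeats earlier — so the cycle the system enters has period 18.

Derivation:
t=0: [380, 397, 380, 78, 407, 209, 39, 343, 291]
t=1: [152, 151, 152, 151, 150, 153, 154, 141, 146]
t=2: [346, 346, 346, 346, 347, 346, 346, 347, 347]
t=3: [455, 455, 455, 455, 454, 455, 455, 454, 454]
t=4: [298, 298, 298, 298, 299, 298, 298, 299, 299]
t=5: [311, 311, 311, 311, 310, 311, 311, 310, 310]
t=6: [347, 347, 347, 347, 348, 347, 347, 348, 348]
t=7: [458, 458, 458, 458, 457, 458, 458, 457, 457]
t=8: [307, 307, 307, 307, 308, 307, 307, 308, 308]
t=9: [338, 338, 338, 338, 337, 338, 338, 337, 337]
t=10: [428, 428, 428, 428, 429, 428, 428, 429, 429]
t=11: [220, 220, 220, 220, 219, 220, 220, 219, 219]
t=12: [74, 74, 74, 74, 75, 74, 74, 75, 75]
t=13: [120, 120, 120, 120, 119, 120, 120, 119, 119]
t=14: [255, 255, 255, 255, 256, 255, 255, 256, 256]
t=15: [182, 182, 182, 182, 181, 182, 182, 181, 181]
t=16: [441, 441, 441, 441, 442, 441, 441, 442, 442]
t=17: [259, 259, 259, 259, 258, 259, 259, 258, 258]
t=18: [191, 191, 191, 191, 192, 191, 191, 192, 192]
t=19: [471, 471, 471, 471, 470, 471, 471, 470, 470]
t=20: [346, 346, 346, 346, 347, 346, 346, 347, 347]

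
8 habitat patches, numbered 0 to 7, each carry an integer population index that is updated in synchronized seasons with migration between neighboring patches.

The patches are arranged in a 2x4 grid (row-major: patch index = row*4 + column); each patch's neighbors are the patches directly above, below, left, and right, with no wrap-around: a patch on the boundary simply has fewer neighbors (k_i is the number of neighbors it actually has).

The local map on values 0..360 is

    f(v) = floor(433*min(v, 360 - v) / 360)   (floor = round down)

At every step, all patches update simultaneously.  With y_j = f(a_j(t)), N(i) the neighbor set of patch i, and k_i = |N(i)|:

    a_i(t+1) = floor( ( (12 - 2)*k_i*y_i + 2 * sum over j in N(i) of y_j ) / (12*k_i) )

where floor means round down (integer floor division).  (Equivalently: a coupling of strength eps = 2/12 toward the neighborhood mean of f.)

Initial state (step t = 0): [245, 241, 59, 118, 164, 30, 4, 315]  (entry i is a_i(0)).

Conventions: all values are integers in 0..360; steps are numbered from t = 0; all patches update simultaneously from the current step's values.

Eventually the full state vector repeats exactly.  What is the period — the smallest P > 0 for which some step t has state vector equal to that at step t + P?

Answer: 4
Key observation: The state at step 22, [178, 179, 176, 176, 175, 178, 178, 179], reappears at step 26 — and no state repeats earlier — so the cycle the system enters has period 4.

Derivation:
t=0: [245, 241, 59, 118, 164, 30, 4, 315]
t=1: [143, 132, 74, 127, 178, 49, 12, 57]
t=2: [173, 149, 92, 139, 197, 69, 23, 70]
t=3: [204, 171, 112, 155, 187, 90, 37, 86]
t=4: [190, 194, 135, 174, 197, 115, 55, 105]
t=5: [202, 193, 161, 198, 191, 140, 78, 127]
t=6: [191, 197, 187, 190, 199, 167, 106, 150]
t=7: [201, 197, 202, 202, 194, 195, 138, 177]
t=8: [192, 195, 188, 191, 198, 196, 170, 206]
t=9: [201, 198, 205, 201, 194, 197, 202, 188]
t=10: [191, 193, 186, 191, 198, 195, 191, 203]
t=11: [202, 200, 207, 202, 195, 198, 202, 190]
t=12: [190, 191, 185, 190, 197, 193, 190, 201]
t=13: [203, 203, 208, 203, 197, 200, 203, 193]
t=14: [188, 187, 183, 188, 195, 191, 188, 198]
t=15: [205, 207, 211, 205, 199, 203, 205, 196]
t=16: [186, 184, 180, 186, 192, 187, 186, 195]
t=17: [208, 211, 214, 208, 203, 207, 208, 199]
t=18: [182, 179, 176, 182, 187, 183, 182, 191]
t=19: [213, 214, 211, 212, 208, 212, 213, 204]
t=20: [176, 175, 178, 178, 181, 177, 176, 185]
t=21: [211, 210, 213, 213, 214, 212, 211, 210]
t=22: [178, 179, 176, 176, 175, 178, 178, 179]
t=23: [213, 214, 211, 211, 210, 213, 213, 214]
t=24: [176, 175, 178, 178, 179, 176, 176, 175]
t=25: [211, 210, 213, 213, 214, 211, 211, 210]
t=26: [178, 179, 176, 176, 175, 178, 178, 179]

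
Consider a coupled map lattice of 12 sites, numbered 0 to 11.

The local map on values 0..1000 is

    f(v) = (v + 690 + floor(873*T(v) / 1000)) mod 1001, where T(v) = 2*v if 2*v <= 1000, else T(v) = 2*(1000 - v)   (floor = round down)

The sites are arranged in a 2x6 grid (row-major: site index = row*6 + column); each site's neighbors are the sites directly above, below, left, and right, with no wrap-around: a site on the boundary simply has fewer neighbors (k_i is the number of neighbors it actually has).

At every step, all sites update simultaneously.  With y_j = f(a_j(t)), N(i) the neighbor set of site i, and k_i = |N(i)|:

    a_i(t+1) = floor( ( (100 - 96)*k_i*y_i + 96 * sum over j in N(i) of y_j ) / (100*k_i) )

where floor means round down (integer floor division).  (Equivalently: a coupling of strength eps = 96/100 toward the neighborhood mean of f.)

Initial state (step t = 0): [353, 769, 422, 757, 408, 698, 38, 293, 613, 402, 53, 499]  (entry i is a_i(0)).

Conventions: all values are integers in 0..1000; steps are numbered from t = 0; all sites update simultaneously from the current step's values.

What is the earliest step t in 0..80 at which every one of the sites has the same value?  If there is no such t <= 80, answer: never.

Answer: never
Key observation: The state at step 18 reappears at step 20 — the system is in a cycle of period 2 from step 18 on.  No step 0..20 is synchronized, and the cycle repeats forever, so no step up to 80 (or ever) has all sites equal.

Derivation:
t=0: [353, 769, 422, 757, 408, 698, 38, 293, 613, 402, 53, 499]  (not all equal)
t=1: [820, 673, 900, 818, 870, 452, 584, 861, 721, 889, 564, 841]  (not all equal)
t=2: [959, 798, 879, 775, 596, 801, 815, 936, 780, 585, 756, 484]  (not all equal)
t=3: [828, 748, 846, 919, 860, 516, 731, 835, 838, 865, 676, 820]  (not all equal)
t=4: [879, 813, 811, 793, 584, 777, 817, 856, 801, 827, 806, 502]  (not all equal)
t=5: [824, 802, 835, 880, 849, 542, 789, 828, 815, 836, 633, 812]  (not all equal)
t=6: [840, 817, 813, 806, 598, 783, 819, 835, 813, 853, 819, 508]  (not all equal)
t=7: [823, 816, 828, 869, 841, 534, 810, 825, 813, 827, 622, 805]  (not all equal)
t=8: [827, 819, 813, 812, 605, 789, 820, 827, 818, 859, 825, 515]  (not all equal)
t=9: [823, 821, 825, 866, 837, 529, 818, 823, 813, 822, 617, 801]  (not all equal)
t=10: [822, 820, 812, 815, 608, 792, 821, 824, 820, 861, 828, 519]  (not all equal)
t=11: [822, 823, 824, 865, 835, 526, 820, 822, 814, 821, 614, 799]  (not all equal)
t=12: [821, 820, 812, 816, 610, 793, 821, 823, 821, 862, 830, 521]  (not all equal)
t=13: [822, 823, 823, 864, 834, 525, 821, 822, 814, 819, 613, 797]  (not all equal)
t=14: [821, 821, 813, 817, 611, 794, 821, 823, 822, 863, 831, 522]  (not all equal)
t=15: [822, 823, 822, 864, 833, 524, 821, 821, 813, 819, 613, 797]  (not all equal)
t=16: [821, 821, 813, 818, 611, 795, 821, 823, 822, 863, 831, 523]  (not all equal)
t=17: [822, 823, 822, 864, 832, 524, 821, 821, 813, 818, 612, 796]  (not all equal)
t=18: [821, 821, 813, 818, 612, 796, 821, 823, 822, 863, 832, 523]  (not all equal)
t=19: [822, 823, 822, 864, 832, 523, 821, 821, 813, 818, 612, 796]  (not all equal)
t=20: [821, 821, 813, 818, 612, 796, 821, 823, 822, 863, 832, 523]  (not all equal)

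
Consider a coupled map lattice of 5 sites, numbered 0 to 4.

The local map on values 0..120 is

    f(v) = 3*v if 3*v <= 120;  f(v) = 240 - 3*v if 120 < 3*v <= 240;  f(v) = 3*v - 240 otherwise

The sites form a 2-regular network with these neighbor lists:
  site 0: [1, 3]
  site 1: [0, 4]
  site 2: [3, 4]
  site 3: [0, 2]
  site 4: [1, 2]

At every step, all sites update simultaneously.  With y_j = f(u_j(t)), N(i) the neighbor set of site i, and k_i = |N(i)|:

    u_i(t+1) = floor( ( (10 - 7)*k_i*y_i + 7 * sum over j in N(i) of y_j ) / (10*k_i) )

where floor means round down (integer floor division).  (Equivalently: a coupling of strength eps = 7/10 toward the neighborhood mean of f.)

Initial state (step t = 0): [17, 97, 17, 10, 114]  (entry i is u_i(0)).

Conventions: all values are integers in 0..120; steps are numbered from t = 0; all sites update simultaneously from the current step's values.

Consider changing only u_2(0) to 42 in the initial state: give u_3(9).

Simulating step by step:
t=0: [17, 97, 42, 10, 114]
t=1: [43, 68, 80, 66, 88]
t=2: [60, 58, 23, 51, 19]
t=3: [71, 60, 71, 71, 64]
t=4: [38, 44, 34, 27, 44]
t=5: [100, 110, 96, 99, 105]
t=6: [69, 74, 60, 54, 70]
t=7: [43, 27, 55, 55, 36]
t=8: [87, 100, 86, 87, 87]
t=9: [34, 32, 20, 19, 33]

Answer: u_3(9) = 19
Key observation: This trace re-runs the system from the modified initial state.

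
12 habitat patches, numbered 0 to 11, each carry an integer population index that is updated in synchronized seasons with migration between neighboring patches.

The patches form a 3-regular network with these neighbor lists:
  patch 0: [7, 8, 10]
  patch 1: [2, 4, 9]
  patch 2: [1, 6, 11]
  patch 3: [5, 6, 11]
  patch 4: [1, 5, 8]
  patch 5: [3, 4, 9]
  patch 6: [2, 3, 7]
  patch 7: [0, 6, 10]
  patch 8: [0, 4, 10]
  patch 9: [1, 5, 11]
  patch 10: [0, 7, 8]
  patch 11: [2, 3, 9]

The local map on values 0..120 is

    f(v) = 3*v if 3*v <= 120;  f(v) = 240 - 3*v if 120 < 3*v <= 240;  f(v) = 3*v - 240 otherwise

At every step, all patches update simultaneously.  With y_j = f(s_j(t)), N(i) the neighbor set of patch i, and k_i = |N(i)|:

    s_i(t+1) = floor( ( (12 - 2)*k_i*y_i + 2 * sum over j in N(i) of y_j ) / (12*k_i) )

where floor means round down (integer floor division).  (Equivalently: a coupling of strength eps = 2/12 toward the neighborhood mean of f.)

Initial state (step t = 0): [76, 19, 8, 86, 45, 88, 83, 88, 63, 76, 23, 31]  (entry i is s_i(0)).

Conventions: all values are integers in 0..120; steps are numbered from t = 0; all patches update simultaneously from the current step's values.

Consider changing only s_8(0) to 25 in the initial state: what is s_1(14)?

Answer: s_1(14) = 88
Key observation: This trace re-runs the system from the modified initial state.

Derivation:
t=0: [76, 19, 8, 86, 45, 88, 83, 88, 25, 76, 23, 31]
t=1: [19, 55, 28, 22, 96, 27, 11, 25, 72, 19, 63, 80]
t=2: [55, 73, 76, 61, 50, 77, 40, 70, 28, 56, 51, 11]
t=3: [73, 27, 19, 56, 81, 19, 105, 40, 84, 63, 83, 35]
t=4: [25, 73, 62, 73, 10, 54, 76, 105, 11, 56, 16, 97]
t=5: [71, 26, 49, 25, 32, 71, 18, 70, 36, 68, 50, 50]
t=6: [35, 77, 89, 72, 91, 34, 56, 34, 101, 40, 84, 86]
t=7: [97, 17, 28, 30, 37, 94, 68, 95, 60, 107, 25, 24]
t=8: [52, 57, 78, 83, 101, 50, 42, 46, 63, 76, 71, 74]
t=9: [80, 62, 16, 19, 64, 79, 101, 97, 52, 19, 35, 16]
t=10: [13, 53, 49, 53, 47, 11, 61, 51, 78, 53, 95, 49]
t=11: [40, 82, 90, 77, 89, 42, 62, 80, 15, 79, 44, 91]
t=12: [108, 8, 30, 18, 31, 97, 47, 15, 51, 11, 99, 29]
t=13: [80, 32, 86, 58, 86, 52, 93, 50, 85, 36, 59, 82]
t=14: [9, 88, 22, 62, 25, 80, 42, 80, 17, 100, 58, 15]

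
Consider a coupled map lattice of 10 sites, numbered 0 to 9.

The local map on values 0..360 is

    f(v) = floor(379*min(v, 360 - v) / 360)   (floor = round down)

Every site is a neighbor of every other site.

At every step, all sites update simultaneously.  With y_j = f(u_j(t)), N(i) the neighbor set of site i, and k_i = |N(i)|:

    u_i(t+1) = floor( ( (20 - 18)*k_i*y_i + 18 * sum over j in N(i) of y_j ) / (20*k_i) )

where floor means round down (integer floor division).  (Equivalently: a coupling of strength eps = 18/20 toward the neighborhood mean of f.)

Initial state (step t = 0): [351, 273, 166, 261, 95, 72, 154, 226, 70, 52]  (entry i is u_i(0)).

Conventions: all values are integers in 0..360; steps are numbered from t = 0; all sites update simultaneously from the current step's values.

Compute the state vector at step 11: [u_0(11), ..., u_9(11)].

Simulating step by step:
t=0: [351, 273, 166, 261, 95, 72, 154, 226, 70, 52]
t=1: [98, 98, 98, 98, 98, 98, 98, 98, 98, 98]
t=2: [103, 103, 103, 103, 103, 103, 103, 103, 103, 103]
t=3: [108, 108, 108, 108, 108, 108, 108, 108, 108, 108]
t=4: [113, 113, 113, 113, 113, 113, 113, 113, 113, 113]
t=5: [118, 118, 118, 118, 118, 118, 118, 118, 118, 118]
t=6: [124, 124, 124, 124, 124, 124, 124, 124, 124, 124]
t=7: [130, 130, 130, 130, 130, 130, 130, 130, 130, 130]
t=8: [136, 136, 136, 136, 136, 136, 136, 136, 136, 136]
t=9: [143, 143, 143, 143, 143, 143, 143, 143, 143, 143]
t=10: [150, 150, 150, 150, 150, 150, 150, 150, 150, 150]
t=11: [157, 157, 157, 157, 157, 157, 157, 157, 157, 157]

Answer: [157, 157, 157, 157, 157, 157, 157, 157, 157, 157]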